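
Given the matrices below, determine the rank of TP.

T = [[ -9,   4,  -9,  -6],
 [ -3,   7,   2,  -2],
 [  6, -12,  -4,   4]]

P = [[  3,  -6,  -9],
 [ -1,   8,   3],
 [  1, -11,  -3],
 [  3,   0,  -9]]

First compute TP:
[[-58, 185, 174],
 [-20,  52,  60],
 [ 38, -88, -114]]
Now row reduce the product.
R2 ← R2 − (10/29)·R1: [0, -342/29, 0]
R3 ← R3 + (19/29)·R1: [0, 963/29, 0]
R3 ← R3 + (107/38)·R2: [0, 0, 0]
2 nonzero rows, so rank(TP) = 2.

2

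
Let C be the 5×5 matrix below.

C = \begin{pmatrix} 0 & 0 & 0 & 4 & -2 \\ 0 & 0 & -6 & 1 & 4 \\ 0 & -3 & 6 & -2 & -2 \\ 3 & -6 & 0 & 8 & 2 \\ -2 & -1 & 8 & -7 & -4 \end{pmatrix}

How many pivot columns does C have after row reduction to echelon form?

Row reduce to echelon form.
Swap R1 ↔ R4
R5 ← R5 + (2/3)·R1: [0, -5, 8, -5/3, -8/3]
Swap R2 ↔ R3
R5 ← R5 − (5/3)·R2: [0, 0, -2, 5/3, 2/3]
R5 ← R5 − (1/3)·R3: [0, 0, 0, 4/3, -2/3]
R5 ← R5 − (1/3)·R4: [0, 0, 0, 0, 0]
Echelon form has 4 nonzero rows, so rank(C) = 4.
Each nonzero row contributes one pivot column: 4 pivot columns.

4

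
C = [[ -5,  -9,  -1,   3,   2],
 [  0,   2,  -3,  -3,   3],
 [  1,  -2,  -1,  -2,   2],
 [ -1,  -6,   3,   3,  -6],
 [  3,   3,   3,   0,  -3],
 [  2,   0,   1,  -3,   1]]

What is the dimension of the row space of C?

Row reduce to echelon form.
R3 ← R3 + (1/5)·R1: [0, -19/5, -6/5, -7/5, 12/5]
R4 ← R4 − (1/5)·R1: [0, -21/5, 16/5, 12/5, -32/5]
R5 ← R5 + (3/5)·R1: [0, -12/5, 12/5, 9/5, -9/5]
R6 ← R6 + (2/5)·R1: [0, -18/5, 3/5, -9/5, 9/5]
R3 ← R3 + (19/10)·R2: [0, 0, -69/10, -71/10, 81/10]
R4 ← R4 + (21/10)·R2: [0, 0, -31/10, -39/10, -1/10]
R5 ← R5 + (6/5)·R2: [0, 0, -6/5, -9/5, 9/5]
R6 ← R6 + (9/5)·R2: [0, 0, -24/5, -36/5, 36/5]
R4 ← R4 − (31/69)·R3: [0, 0, 0, -49/69, -86/23]
R5 ← R5 − (4/23)·R3: [0, 0, 0, -13/23, 9/23]
R6 ← R6 − (16/23)·R3: [0, 0, 0, -52/23, 36/23]
R5 ← R5 − (39/49)·R4: [0, 0, 0, 0, 165/49]
R6 ← R6 − (156/49)·R4: [0, 0, 0, 0, 660/49]
R6 ← R6 − (4)·R5: [0, 0, 0, 0, 0]
Echelon form has 5 nonzero rows, so rank(C) = 5.
The row space has dimension equal to the rank: 5.

5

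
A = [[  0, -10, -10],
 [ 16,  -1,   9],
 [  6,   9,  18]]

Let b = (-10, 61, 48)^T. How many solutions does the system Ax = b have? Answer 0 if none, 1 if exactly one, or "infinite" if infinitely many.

1

Row reduce the augmented matrix [A | b].
Swap R1 ↔ R2
R3 ← R3 − (3/8)·R1: [0, 75/8, 117/8, 201/8]
R3 ← R3 + (15/16)·R2: [0, 0, 21/4, 63/4]
The echelon form has 3 nonzero rows, and every pivot lies in the first 3 columns, so rank(A) = rank([A|b]) = 3.
The system is consistent.
rank = 3 = number of unknowns, so the solution is unique.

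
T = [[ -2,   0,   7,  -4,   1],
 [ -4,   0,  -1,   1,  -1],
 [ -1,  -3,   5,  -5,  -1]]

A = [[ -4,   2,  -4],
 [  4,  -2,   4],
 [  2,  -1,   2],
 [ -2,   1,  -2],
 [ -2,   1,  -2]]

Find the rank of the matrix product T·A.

1

First compute TA:
[[ 28, -14,  28],
 [ 14,  -7,  14],
 [ 14,  -7,  14]]
Now row reduce the product.
R2 ← R2 − (1/2)·R1: [0, 0, 0]
R3 ← R3 − (1/2)·R1: [0, 0, 0]
1 nonzero row, so rank(TA) = 1.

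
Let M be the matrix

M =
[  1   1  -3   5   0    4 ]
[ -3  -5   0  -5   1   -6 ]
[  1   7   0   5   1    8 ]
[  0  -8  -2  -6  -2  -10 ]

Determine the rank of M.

4

Row reduce to echelon form.
R2 ← R2 + (3)·R1: [0, -2, -9, 10, 1, 6]
R3 ← R3 − R1: [0, 6, 3, 0, 1, 4]
R3 ← R3 + (3)·R2: [0, 0, -24, 30, 4, 22]
R4 ← R4 − (4)·R2: [0, 0, 34, -46, -6, -34]
R4 ← R4 + (17/12)·R3: [0, 0, 0, -7/2, -1/3, -17/6]
Echelon form has 4 nonzero rows, so rank(M) = 4.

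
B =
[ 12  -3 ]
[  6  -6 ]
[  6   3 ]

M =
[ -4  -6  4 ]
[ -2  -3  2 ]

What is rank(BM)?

1

First compute BM:
[[-42, -63,  42],
 [-12, -18,  12],
 [-30, -45,  30]]
Now row reduce the product.
R2 ← R2 − (2/7)·R1: [0, 0, 0]
R3 ← R3 − (5/7)·R1: [0, 0, 0]
1 nonzero row, so rank(BM) = 1.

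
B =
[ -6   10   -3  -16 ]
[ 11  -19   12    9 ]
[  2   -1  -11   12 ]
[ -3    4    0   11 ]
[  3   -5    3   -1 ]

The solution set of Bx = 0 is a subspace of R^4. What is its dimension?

1

Row reduce to echelon form.
R2 ← R2 + (11/6)·R1: [0, -2/3, 13/2, -61/3]
R3 ← R3 + (1/3)·R1: [0, 7/3, -12, 20/3]
R4 ← R4 − (1/2)·R1: [0, -1, 3/2, 19]
R5 ← R5 + (1/2)·R1: [0, 0, 3/2, -9]
R3 ← R3 + (7/2)·R2: [0, 0, 43/4, -129/2]
R4 ← R4 − (3/2)·R2: [0, 0, -33/4, 99/2]
R4 ← R4 + (33/43)·R3: [0, 0, 0, 0]
R5 ← R5 − (6/43)·R3: [0, 0, 0, 0]
3 nonzero rows, so rank(B) = 3.
B has 4 columns; by rank–nullity, nullity = 4 − 3 = 1.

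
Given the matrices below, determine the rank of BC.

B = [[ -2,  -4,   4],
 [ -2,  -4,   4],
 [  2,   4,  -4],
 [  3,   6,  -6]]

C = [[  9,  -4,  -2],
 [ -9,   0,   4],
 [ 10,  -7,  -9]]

First compute BC:
[[ 58, -20, -48],
 [ 58, -20, -48],
 [-58,  20,  48],
 [-87,  30,  72]]
Now row reduce the product.
R2 ← R2 − R1: [0, 0, 0]
R3 ← R3 + R1: [0, 0, 0]
R4 ← R4 + (3/2)·R1: [0, 0, 0]
1 nonzero row, so rank(BC) = 1.

1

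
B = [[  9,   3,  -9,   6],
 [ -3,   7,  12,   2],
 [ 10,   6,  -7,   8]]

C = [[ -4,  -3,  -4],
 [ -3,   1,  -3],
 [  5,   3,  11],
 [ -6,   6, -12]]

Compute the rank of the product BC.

First compute BC:
[[-126, -15, -216],
 [ 39,  64,  99],
 [-141,   3, -231]]
Now row reduce the product.
R2 ← R2 + (13/42)·R1: [0, 831/14, 225/7]
R3 ← R3 − (47/42)·R1: [0, 277/14, 75/7]
R3 ← R3 − (1/3)·R2: [0, 0, 0]
2 nonzero rows, so rank(BC) = 2.

2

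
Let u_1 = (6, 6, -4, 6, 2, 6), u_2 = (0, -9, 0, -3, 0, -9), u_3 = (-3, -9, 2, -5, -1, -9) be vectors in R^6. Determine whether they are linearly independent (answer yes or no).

Form the matrix with these vectors as rows and row reduce.
R3 ← R3 + (1/2)·R1: [0, -6, 0, -2, 0, -6]
R3 ← R3 − (2/3)·R2: [0, 0, 0, 0, 0, 0]
2 nonzero rows, so the 3 vectors span a space of dimension 2.
Since 2 < 3, the vectors are linearly dependent.

no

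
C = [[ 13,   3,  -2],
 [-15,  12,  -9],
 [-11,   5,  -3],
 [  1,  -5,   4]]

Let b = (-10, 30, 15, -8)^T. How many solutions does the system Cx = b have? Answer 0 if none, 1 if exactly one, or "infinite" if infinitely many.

Row reduce the augmented matrix [C | b].
R2 ← R2 + (15/13)·R1: [0, 201/13, -147/13, 240/13]
R3 ← R3 + (11/13)·R1: [0, 98/13, -61/13, 85/13]
R4 ← R4 − (1/13)·R1: [0, -68/13, 54/13, -94/13]
R3 ← R3 − (98/201)·R2: [0, 0, 55/67, -165/67]
R4 ← R4 + (68/201)·R2: [0, 0, 22/67, -66/67]
R4 ← R4 − (2/5)·R3: [0, 0, 0, 0]
The echelon form has 3 nonzero rows, and every pivot lies in the first 3 columns, so rank(C) = rank([C|b]) = 3.
The system is consistent.
rank = 3 = number of unknowns, so the solution is unique.

1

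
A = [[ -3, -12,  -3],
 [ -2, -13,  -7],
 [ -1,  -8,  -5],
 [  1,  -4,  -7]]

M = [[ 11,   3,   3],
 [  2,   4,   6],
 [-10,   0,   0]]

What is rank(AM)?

First compute AM:
[[-27, -57, -81],
 [ 22, -58, -84],
 [ 23, -35, -51],
 [ 73, -13, -21]]
Now row reduce the product.
R2 ← R2 + (22/27)·R1: [0, -940/9, -150]
R3 ← R3 + (23/27)·R1: [0, -752/9, -120]
R4 ← R4 + (73/27)·R1: [0, -1504/9, -240]
R3 ← R3 − (4/5)·R2: [0, 0, 0]
R4 ← R4 − (8/5)·R2: [0, 0, 0]
2 nonzero rows, so rank(AM) = 2.

2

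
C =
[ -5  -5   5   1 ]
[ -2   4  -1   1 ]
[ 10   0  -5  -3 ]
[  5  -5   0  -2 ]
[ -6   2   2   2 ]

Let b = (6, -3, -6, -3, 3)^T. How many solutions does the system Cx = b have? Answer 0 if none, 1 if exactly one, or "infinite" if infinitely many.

Row reduce the augmented matrix [C | b].
R2 ← R2 − (2/5)·R1: [0, 6, -3, 3/5, -27/5]
R3 ← R3 + (2)·R1: [0, -10, 5, -1, 6]
R4 ← R4 + R1: [0, -10, 5, -1, 3]
R5 ← R5 − (6/5)·R1: [0, 8, -4, 4/5, -21/5]
R3 ← R3 + (5/3)·R2: [0, 0, 0, 0, -3]
R4 ← R4 + (5/3)·R2: [0, 0, 0, 0, -6]
R5 ← R5 − (4/3)·R2: [0, 0, 0, 0, 3]
R4 ← R4 − (2)·R3: [0, 0, 0, 0, 0]
R5 ← R5 + R3: [0, 0, 0, 0, 0]
The echelon form has 3 nonzero rows; the last pivot sits in the augmented column, so rank(C) = 2 but rank([C|b]) = 3.
Since the ranks differ, the system is inconsistent.
It has no solutions.

0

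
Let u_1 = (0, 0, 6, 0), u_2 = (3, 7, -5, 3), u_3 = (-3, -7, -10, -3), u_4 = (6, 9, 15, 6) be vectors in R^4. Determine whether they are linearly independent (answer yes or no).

no

Form the matrix with these vectors as rows and row reduce.
Swap R1 ↔ R2
R3 ← R3 + R1: [0, 0, -15, 0]
R4 ← R4 − (2)·R1: [0, -5, 25, 0]
Swap R2 ↔ R4
R4 ← R4 + (2/5)·R3: [0, 0, 0, 0]
3 nonzero rows, so the 4 vectors span a space of dimension 3.
Since 3 < 4, the vectors are linearly dependent.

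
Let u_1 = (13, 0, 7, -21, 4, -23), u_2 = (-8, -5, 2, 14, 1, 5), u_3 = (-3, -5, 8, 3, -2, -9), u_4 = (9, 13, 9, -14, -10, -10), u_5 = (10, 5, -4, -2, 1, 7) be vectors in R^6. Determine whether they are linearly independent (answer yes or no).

yes

Form the matrix with these vectors as rows and row reduce.
R2 ← R2 + (8/13)·R1: [0, -5, 82/13, 14/13, 45/13, -119/13]
R3 ← R3 + (3/13)·R1: [0, -5, 125/13, -24/13, -14/13, -186/13]
R4 ← R4 − (9/13)·R1: [0, 13, 54/13, 7/13, -166/13, 77/13]
R5 ← R5 − (10/13)·R1: [0, 5, -122/13, 184/13, -27/13, 321/13]
R3 ← R3 − R2: [0, 0, 43/13, -38/13, -59/13, -67/13]
R4 ← R4 + (13/5)·R2: [0, 0, 1336/65, 217/65, -49/13, -1162/65]
R5 ← R5 + R2: [0, 0, -40/13, 198/13, 18/13, 202/13]
R4 ← R4 − (1336/215)·R3: [0, 0, 0, 4623/215, 5253/215, 3042/215]
R5 ← R5 + (40/43)·R3: [0, 0, 0, 538/43, -122/43, 462/43]
R5 ← R5 − (2690/4623)·R4: [0, 0, 0, 0, -26280/1541, 3870/1541]
5 nonzero rows, so the 5 vectors span a space of dimension 5.
Since 5 = 5, the vectors are linearly independent.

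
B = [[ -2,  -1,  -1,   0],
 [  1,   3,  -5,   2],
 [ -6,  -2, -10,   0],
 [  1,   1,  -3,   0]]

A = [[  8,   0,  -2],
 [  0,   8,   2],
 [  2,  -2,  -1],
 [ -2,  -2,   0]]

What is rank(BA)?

First compute BA:
[[-18,  -6,   3],
 [ -6,  30,   9],
 [-68,   4,  18],
 [  2,  14,   3]]
Now row reduce the product.
R2 ← R2 − (1/3)·R1: [0, 32, 8]
R3 ← R3 − (34/9)·R1: [0, 80/3, 20/3]
R4 ← R4 + (1/9)·R1: [0, 40/3, 10/3]
R3 ← R3 − (5/6)·R2: [0, 0, 0]
R4 ← R4 − (5/12)·R2: [0, 0, 0]
2 nonzero rows, so rank(BA) = 2.

2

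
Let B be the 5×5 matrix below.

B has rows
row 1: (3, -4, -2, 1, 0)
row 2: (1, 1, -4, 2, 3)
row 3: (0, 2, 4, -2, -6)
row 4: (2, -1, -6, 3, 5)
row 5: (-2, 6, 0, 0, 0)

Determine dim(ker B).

2

Row reduce to echelon form.
R2 ← R2 − (1/3)·R1: [0, 7/3, -10/3, 5/3, 3]
R4 ← R4 − (2/3)·R1: [0, 5/3, -14/3, 7/3, 5]
R5 ← R5 + (2/3)·R1: [0, 10/3, -4/3, 2/3, 0]
R3 ← R3 − (6/7)·R2: [0, 0, 48/7, -24/7, -60/7]
R4 ← R4 − (5/7)·R2: [0, 0, -16/7, 8/7, 20/7]
R5 ← R5 − (10/7)·R2: [0, 0, 24/7, -12/7, -30/7]
R4 ← R4 + (1/3)·R3: [0, 0, 0, 0, 0]
R5 ← R5 − (1/2)·R3: [0, 0, 0, 0, 0]
3 nonzero rows, so rank(B) = 3.
B has 5 columns; by rank–nullity, nullity = 5 − 3 = 2.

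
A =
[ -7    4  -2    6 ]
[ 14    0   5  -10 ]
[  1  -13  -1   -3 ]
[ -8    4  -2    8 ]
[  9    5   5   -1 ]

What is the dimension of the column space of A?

3

Row reduce to echelon form.
R2 ← R2 + (2)·R1: [0, 8, 1, 2]
R3 ← R3 + (1/7)·R1: [0, -87/7, -9/7, -15/7]
R4 ← R4 − (8/7)·R1: [0, -4/7, 2/7, 8/7]
R5 ← R5 + (9/7)·R1: [0, 71/7, 17/7, 47/7]
R3 ← R3 + (87/56)·R2: [0, 0, 15/56, 27/28]
R4 ← R4 + (1/14)·R2: [0, 0, 5/14, 9/7]
R5 ← R5 − (71/56)·R2: [0, 0, 65/56, 117/28]
R4 ← R4 − (4/3)·R3: [0, 0, 0, 0]
R5 ← R5 − (13/3)·R3: [0, 0, 0, 0]
Echelon form has 3 nonzero rows, so rank(A) = 3.
The column space has dimension equal to the rank: 3.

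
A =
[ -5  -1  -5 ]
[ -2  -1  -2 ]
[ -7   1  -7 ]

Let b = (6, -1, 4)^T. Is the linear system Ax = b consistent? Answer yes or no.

no

Row reduce the augmented matrix [A | b].
R2 ← R2 − (2/5)·R1: [0, -3/5, 0, -17/5]
R3 ← R3 − (7/5)·R1: [0, 12/5, 0, -22/5]
R3 ← R3 + (4)·R2: [0, 0, 0, -18]
The echelon form has 3 nonzero rows; the last pivot sits in the augmented column, so rank(A) = 2 but rank([A|b]) = 3.
Since the ranks differ, the system is inconsistent.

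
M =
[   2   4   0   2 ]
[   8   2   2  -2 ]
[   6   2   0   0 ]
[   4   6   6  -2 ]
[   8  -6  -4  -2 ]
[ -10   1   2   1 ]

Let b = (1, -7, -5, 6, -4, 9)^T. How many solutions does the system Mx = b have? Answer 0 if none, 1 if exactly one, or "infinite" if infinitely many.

0

Row reduce the augmented matrix [M | b].
R2 ← R2 − (4)·R1: [0, -14, 2, -10, -11]
R3 ← R3 − (3)·R1: [0, -10, 0, -6, -8]
R4 ← R4 − (2)·R1: [0, -2, 6, -6, 4]
R5 ← R5 − (4)·R1: [0, -22, -4, -10, -8]
R6 ← R6 + (5)·R1: [0, 21, 2, 11, 14]
R3 ← R3 − (5/7)·R2: [0, 0, -10/7, 8/7, -1/7]
R4 ← R4 − (1/7)·R2: [0, 0, 40/7, -32/7, 39/7]
R5 ← R5 − (11/7)·R2: [0, 0, -50/7, 40/7, 65/7]
R6 ← R6 + (3/2)·R2: [0, 0, 5, -4, -5/2]
R4 ← R4 + (4)·R3: [0, 0, 0, 0, 5]
R5 ← R5 − (5)·R3: [0, 0, 0, 0, 10]
R6 ← R6 + (7/2)·R3: [0, 0, 0, 0, -3]
R5 ← R5 − (2)·R4: [0, 0, 0, 0, 0]
R6 ← R6 + (3/5)·R4: [0, 0, 0, 0, 0]
The echelon form has 4 nonzero rows; the last pivot sits in the augmented column, so rank(M) = 3 but rank([M|b]) = 4.
Since the ranks differ, the system is inconsistent.
It has no solutions.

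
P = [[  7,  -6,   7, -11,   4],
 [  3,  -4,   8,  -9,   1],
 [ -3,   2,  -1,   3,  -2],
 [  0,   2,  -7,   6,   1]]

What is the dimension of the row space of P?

2

Row reduce to echelon form.
R2 ← R2 − (3/7)·R1: [0, -10/7, 5, -30/7, -5/7]
R3 ← R3 + (3/7)·R1: [0, -4/7, 2, -12/7, -2/7]
R3 ← R3 − (2/5)·R2: [0, 0, 0, 0, 0]
R4 ← R4 + (7/5)·R2: [0, 0, 0, 0, 0]
Echelon form has 2 nonzero rows, so rank(P) = 2.
The row space has dimension equal to the rank: 2.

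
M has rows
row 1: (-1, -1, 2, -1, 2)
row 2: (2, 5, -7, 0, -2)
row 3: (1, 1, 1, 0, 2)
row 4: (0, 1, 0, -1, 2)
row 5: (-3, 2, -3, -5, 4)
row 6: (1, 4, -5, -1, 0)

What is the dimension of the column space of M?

3

Row reduce to echelon form.
R2 ← R2 + (2)·R1: [0, 3, -3, -2, 2]
R3 ← R3 + R1: [0, 0, 3, -1, 4]
R5 ← R5 − (3)·R1: [0, 5, -9, -2, -2]
R6 ← R6 + R1: [0, 3, -3, -2, 2]
R4 ← R4 − (1/3)·R2: [0, 0, 1, -1/3, 4/3]
R5 ← R5 − (5/3)·R2: [0, 0, -4, 4/3, -16/3]
R6 ← R6 − R2: [0, 0, 0, 0, 0]
R4 ← R4 − (1/3)·R3: [0, 0, 0, 0, 0]
R5 ← R5 + (4/3)·R3: [0, 0, 0, 0, 0]
Echelon form has 3 nonzero rows, so rank(M) = 3.
The column space has dimension equal to the rank: 3.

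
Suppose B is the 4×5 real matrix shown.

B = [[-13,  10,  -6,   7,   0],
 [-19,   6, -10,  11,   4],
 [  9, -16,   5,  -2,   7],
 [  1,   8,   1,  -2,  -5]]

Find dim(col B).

Row reduce to echelon form.
R2 ← R2 − (19/13)·R1: [0, -112/13, -16/13, 10/13, 4]
R3 ← R3 + (9/13)·R1: [0, -118/13, 11/13, 37/13, 7]
R4 ← R4 + (1/13)·R1: [0, 114/13, 7/13, -19/13, -5]
R3 ← R3 − (59/56)·R2: [0, 0, 15/7, 57/28, 39/14]
R4 ← R4 + (57/56)·R2: [0, 0, -5/7, -19/28, -13/14]
R4 ← R4 + (1/3)·R3: [0, 0, 0, 0, 0]
Echelon form has 3 nonzero rows, so rank(B) = 3.
The column space has dimension equal to the rank: 3.

3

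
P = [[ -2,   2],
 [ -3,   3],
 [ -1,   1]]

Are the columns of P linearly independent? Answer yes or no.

Row reduce P to echelon form.
R2 ← R2 − (3/2)·R1: [0, 0]
R3 ← R3 − (1/2)·R1: [0, 0]
1 pivot among 2 columns.
Only 1 < 2 pivot columns, so the columns are linearly dependent.

no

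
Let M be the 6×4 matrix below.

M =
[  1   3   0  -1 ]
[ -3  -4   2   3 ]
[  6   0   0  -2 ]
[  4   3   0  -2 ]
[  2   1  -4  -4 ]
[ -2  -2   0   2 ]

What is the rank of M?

Row reduce to echelon form.
R2 ← R2 + (3)·R1: [0, 5, 2, 0]
R3 ← R3 − (6)·R1: [0, -18, 0, 4]
R4 ← R4 − (4)·R1: [0, -9, 0, 2]
R5 ← R5 − (2)·R1: [0, -5, -4, -2]
R6 ← R6 + (2)·R1: [0, 4, 0, 0]
R3 ← R3 + (18/5)·R2: [0, 0, 36/5, 4]
R4 ← R4 + (9/5)·R2: [0, 0, 18/5, 2]
R5 ← R5 + R2: [0, 0, -2, -2]
R6 ← R6 − (4/5)·R2: [0, 0, -8/5, 0]
R4 ← R4 − (1/2)·R3: [0, 0, 0, 0]
R5 ← R5 + (5/18)·R3: [0, 0, 0, -8/9]
R6 ← R6 + (2/9)·R3: [0, 0, 0, 8/9]
Swap R4 ↔ R5
R6 ← R6 + R4: [0, 0, 0, 0]
Echelon form has 4 nonzero rows, so rank(M) = 4.

4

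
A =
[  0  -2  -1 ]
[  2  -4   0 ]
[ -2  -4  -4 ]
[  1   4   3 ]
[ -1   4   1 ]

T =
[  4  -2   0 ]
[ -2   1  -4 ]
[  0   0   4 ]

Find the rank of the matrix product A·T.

First compute AT:
[[  4,  -2,   4],
 [ 16,  -8,  16],
 [  0,   0,   0],
 [ -4,   2,  -4],
 [-12,   6, -12]]
Now row reduce the product.
R2 ← R2 − (4)·R1: [0, 0, 0]
R4 ← R4 + R1: [0, 0, 0]
R5 ← R5 + (3)·R1: [0, 0, 0]
1 nonzero row, so rank(AT) = 1.

1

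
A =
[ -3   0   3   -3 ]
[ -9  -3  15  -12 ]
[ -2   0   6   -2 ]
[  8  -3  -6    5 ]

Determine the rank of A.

3

Row reduce to echelon form.
R2 ← R2 − (3)·R1: [0, -3, 6, -3]
R3 ← R3 − (2/3)·R1: [0, 0, 4, 0]
R4 ← R4 + (8/3)·R1: [0, -3, 2, -3]
R4 ← R4 − R2: [0, 0, -4, 0]
R4 ← R4 + R3: [0, 0, 0, 0]
Echelon form has 3 nonzero rows, so rank(A) = 3.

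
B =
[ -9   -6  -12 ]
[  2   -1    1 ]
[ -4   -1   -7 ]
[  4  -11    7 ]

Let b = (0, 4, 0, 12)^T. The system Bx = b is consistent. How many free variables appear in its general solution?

0

Row reduce the augmented matrix [B | b].
R2 ← R2 + (2/9)·R1: [0, -7/3, -5/3, 4]
R3 ← R3 − (4/9)·R1: [0, 5/3, -5/3, 0]
R4 ← R4 + (4/9)·R1: [0, -41/3, 5/3, 12]
R3 ← R3 + (5/7)·R2: [0, 0, -20/7, 20/7]
R4 ← R4 − (41/7)·R2: [0, 0, 80/7, -80/7]
R4 ← R4 + (4)·R3: [0, 0, 0, 0]
The echelon form has 3 nonzero rows, and every pivot lies in the first 3 columns, so rank(B) = rank([B|b]) = 3.
The system is consistent.
Free variables = (unknowns) − (rank) = 3 − 3 = 0.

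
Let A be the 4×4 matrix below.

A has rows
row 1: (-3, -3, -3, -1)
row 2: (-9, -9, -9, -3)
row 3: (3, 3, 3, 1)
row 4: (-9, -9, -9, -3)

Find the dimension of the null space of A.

3

Row reduce to echelon form.
R2 ← R2 − (3)·R1: [0, 0, 0, 0]
R3 ← R3 + R1: [0, 0, 0, 0]
R4 ← R4 − (3)·R1: [0, 0, 0, 0]
1 nonzero row, so rank(A) = 1.
A has 4 columns; by rank–nullity, nullity = 4 − 1 = 3.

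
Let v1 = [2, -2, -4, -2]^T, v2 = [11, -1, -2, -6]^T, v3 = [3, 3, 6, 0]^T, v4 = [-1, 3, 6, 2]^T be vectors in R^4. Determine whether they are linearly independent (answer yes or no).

Form the matrix with these vectors as rows and row reduce.
R2 ← R2 − (11/2)·R1: [0, 10, 20, 5]
R3 ← R3 − (3/2)·R1: [0, 6, 12, 3]
R4 ← R4 + (1/2)·R1: [0, 2, 4, 1]
R3 ← R3 − (3/5)·R2: [0, 0, 0, 0]
R4 ← R4 − (1/5)·R2: [0, 0, 0, 0]
2 nonzero rows, so the 4 vectors span a space of dimension 2.
Since 2 < 4, the vectors are linearly dependent.

no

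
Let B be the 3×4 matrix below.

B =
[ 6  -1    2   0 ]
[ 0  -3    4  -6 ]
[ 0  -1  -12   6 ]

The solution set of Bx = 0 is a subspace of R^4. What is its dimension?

1

Row reduce to echelon form.
R3 ← R3 − (1/3)·R2: [0, 0, -40/3, 8]
3 nonzero rows, so rank(B) = 3.
B has 4 columns; by rank–nullity, nullity = 4 − 3 = 1.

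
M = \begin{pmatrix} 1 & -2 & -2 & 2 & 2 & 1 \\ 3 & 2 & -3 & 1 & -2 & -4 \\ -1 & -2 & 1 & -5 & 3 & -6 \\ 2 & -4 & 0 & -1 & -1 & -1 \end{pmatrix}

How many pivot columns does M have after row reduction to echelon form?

Row reduce to echelon form.
R2 ← R2 − (3)·R1: [0, 8, 3, -5, -8, -7]
R3 ← R3 + R1: [0, -4, -1, -3, 5, -5]
R4 ← R4 − (2)·R1: [0, 0, 4, -5, -5, -3]
R3 ← R3 + (1/2)·R2: [0, 0, 1/2, -11/2, 1, -17/2]
R4 ← R4 − (8)·R3: [0, 0, 0, 39, -13, 65]
Echelon form has 4 nonzero rows, so rank(M) = 4.
Each nonzero row contributes one pivot column: 4 pivot columns.

4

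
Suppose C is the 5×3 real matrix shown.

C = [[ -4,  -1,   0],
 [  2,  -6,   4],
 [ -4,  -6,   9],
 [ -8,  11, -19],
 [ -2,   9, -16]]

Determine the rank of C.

Row reduce to echelon form.
R2 ← R2 + (1/2)·R1: [0, -13/2, 4]
R3 ← R3 − R1: [0, -5, 9]
R4 ← R4 − (2)·R1: [0, 13, -19]
R5 ← R5 − (1/2)·R1: [0, 19/2, -16]
R3 ← R3 − (10/13)·R2: [0, 0, 77/13]
R4 ← R4 + (2)·R2: [0, 0, -11]
R5 ← R5 + (19/13)·R2: [0, 0, -132/13]
R4 ← R4 + (13/7)·R3: [0, 0, 0]
R5 ← R5 + (12/7)·R3: [0, 0, 0]
Echelon form has 3 nonzero rows, so rank(C) = 3.

3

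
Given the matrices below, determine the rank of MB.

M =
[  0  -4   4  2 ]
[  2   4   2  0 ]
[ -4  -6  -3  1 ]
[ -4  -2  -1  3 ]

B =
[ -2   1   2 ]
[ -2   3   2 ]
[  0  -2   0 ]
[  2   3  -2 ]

First compute MB:
[[ 12, -14, -12],
 [-12,  10,  12],
 [ 22, -13, -22],
 [ 18,   1, -18]]
Now row reduce the product.
R2 ← R2 + R1: [0, -4, 0]
R3 ← R3 − (11/6)·R1: [0, 38/3, 0]
R4 ← R4 − (3/2)·R1: [0, 22, 0]
R3 ← R3 + (19/6)·R2: [0, 0, 0]
R4 ← R4 + (11/2)·R2: [0, 0, 0]
2 nonzero rows, so rank(MB) = 2.

2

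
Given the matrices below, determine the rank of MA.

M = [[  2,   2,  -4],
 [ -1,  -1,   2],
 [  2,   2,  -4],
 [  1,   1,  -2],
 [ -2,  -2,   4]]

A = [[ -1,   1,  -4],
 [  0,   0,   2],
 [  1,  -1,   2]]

First compute MA:
[[ -6,   6, -12],
 [  3,  -3,   6],
 [ -6,   6, -12],
 [ -3,   3,  -6],
 [  6,  -6,  12]]
Now row reduce the product.
R2 ← R2 + (1/2)·R1: [0, 0, 0]
R3 ← R3 − R1: [0, 0, 0]
R4 ← R4 − (1/2)·R1: [0, 0, 0]
R5 ← R5 + R1: [0, 0, 0]
1 nonzero row, so rank(MA) = 1.

1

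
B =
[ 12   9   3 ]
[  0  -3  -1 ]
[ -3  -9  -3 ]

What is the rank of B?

2

Row reduce to echelon form.
R3 ← R3 + (1/4)·R1: [0, -27/4, -9/4]
R3 ← R3 − (9/4)·R2: [0, 0, 0]
Echelon form has 2 nonzero rows, so rank(B) = 2.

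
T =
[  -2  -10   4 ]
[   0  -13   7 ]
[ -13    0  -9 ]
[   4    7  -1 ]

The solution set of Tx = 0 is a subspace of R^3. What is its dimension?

Row reduce to echelon form.
R3 ← R3 − (13/2)·R1: [0, 65, -35]
R4 ← R4 + (2)·R1: [0, -13, 7]
R3 ← R3 + (5)·R2: [0, 0, 0]
R4 ← R4 − R2: [0, 0, 0]
2 nonzero rows, so rank(T) = 2.
T has 3 columns; by rank–nullity, nullity = 3 − 2 = 1.

1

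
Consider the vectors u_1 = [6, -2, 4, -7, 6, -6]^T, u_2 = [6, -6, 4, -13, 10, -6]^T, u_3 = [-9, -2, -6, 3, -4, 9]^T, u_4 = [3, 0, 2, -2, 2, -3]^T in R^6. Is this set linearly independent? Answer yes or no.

Form the matrix with these vectors as rows and row reduce.
R2 ← R2 − R1: [0, -4, 0, -6, 4, 0]
R3 ← R3 + (3/2)·R1: [0, -5, 0, -15/2, 5, 0]
R4 ← R4 − (1/2)·R1: [0, 1, 0, 3/2, -1, 0]
R3 ← R3 − (5/4)·R2: [0, 0, 0, 0, 0, 0]
R4 ← R4 + (1/4)·R2: [0, 0, 0, 0, 0, 0]
2 nonzero rows, so the 4 vectors span a space of dimension 2.
Since 2 < 4, the vectors are linearly dependent.

no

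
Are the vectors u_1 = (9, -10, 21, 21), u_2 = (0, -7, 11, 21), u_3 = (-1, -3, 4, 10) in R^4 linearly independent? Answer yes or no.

yes

Form the matrix with these vectors as rows and row reduce.
R3 ← R3 + (1/9)·R1: [0, -37/9, 19/3, 37/3]
R3 ← R3 − (37/63)·R2: [0, 0, -8/63, 0]
3 nonzero rows, so the 3 vectors span a space of dimension 3.
Since 3 = 3, the vectors are linearly independent.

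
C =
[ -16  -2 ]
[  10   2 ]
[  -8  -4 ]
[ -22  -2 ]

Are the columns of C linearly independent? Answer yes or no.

yes

Row reduce C to echelon form.
R2 ← R2 + (5/8)·R1: [0, 3/4]
R3 ← R3 − (1/2)·R1: [0, -3]
R4 ← R4 − (11/8)·R1: [0, 3/4]
R3 ← R3 + (4)·R2: [0, 0]
R4 ← R4 − R2: [0, 0]
2 pivots among 2 columns.
Every column is a pivot column, so the columns are linearly independent.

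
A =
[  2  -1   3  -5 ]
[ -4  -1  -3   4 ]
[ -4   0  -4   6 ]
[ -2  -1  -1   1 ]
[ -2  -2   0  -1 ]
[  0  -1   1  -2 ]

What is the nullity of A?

Row reduce to echelon form.
R2 ← R2 + (2)·R1: [0, -3, 3, -6]
R3 ← R3 + (2)·R1: [0, -2, 2, -4]
R4 ← R4 + R1: [0, -2, 2, -4]
R5 ← R5 + R1: [0, -3, 3, -6]
R3 ← R3 − (2/3)·R2: [0, 0, 0, 0]
R4 ← R4 − (2/3)·R2: [0, 0, 0, 0]
R5 ← R5 − R2: [0, 0, 0, 0]
R6 ← R6 − (1/3)·R2: [0, 0, 0, 0]
2 nonzero rows, so rank(A) = 2.
A has 4 columns; by rank–nullity, nullity = 4 − 2 = 2.

2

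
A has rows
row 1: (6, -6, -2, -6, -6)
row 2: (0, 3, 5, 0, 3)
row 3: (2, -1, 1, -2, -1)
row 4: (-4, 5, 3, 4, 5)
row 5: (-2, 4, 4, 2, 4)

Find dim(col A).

Row reduce to echelon form.
R3 ← R3 − (1/3)·R1: [0, 1, 5/3, 0, 1]
R4 ← R4 + (2/3)·R1: [0, 1, 5/3, 0, 1]
R5 ← R5 + (1/3)·R1: [0, 2, 10/3, 0, 2]
R3 ← R3 − (1/3)·R2: [0, 0, 0, 0, 0]
R4 ← R4 − (1/3)·R2: [0, 0, 0, 0, 0]
R5 ← R5 − (2/3)·R2: [0, 0, 0, 0, 0]
Echelon form has 2 nonzero rows, so rank(A) = 2.
The column space has dimension equal to the rank: 2.

2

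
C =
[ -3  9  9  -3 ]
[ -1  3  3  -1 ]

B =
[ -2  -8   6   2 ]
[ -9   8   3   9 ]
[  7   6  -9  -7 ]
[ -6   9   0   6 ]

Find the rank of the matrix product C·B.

1

First compute CB:
[[  6, 123, -72,  -6],
 [  2,  41, -24,  -2]]
Now row reduce the product.
R2 ← R2 − (1/3)·R1: [0, 0, 0, 0]
1 nonzero row, so rank(CB) = 1.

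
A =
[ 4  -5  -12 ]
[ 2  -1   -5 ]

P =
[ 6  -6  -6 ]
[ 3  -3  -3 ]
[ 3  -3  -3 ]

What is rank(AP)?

First compute AP:
[[-27,  27,  27],
 [ -6,   6,   6]]
Now row reduce the product.
R2 ← R2 − (2/9)·R1: [0, 0, 0]
1 nonzero row, so rank(AP) = 1.

1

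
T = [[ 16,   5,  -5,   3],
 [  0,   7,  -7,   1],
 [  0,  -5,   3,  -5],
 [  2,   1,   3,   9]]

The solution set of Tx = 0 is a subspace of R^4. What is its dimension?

Row reduce to echelon form.
R4 ← R4 − (1/8)·R1: [0, 3/8, 29/8, 69/8]
R3 ← R3 + (5/7)·R2: [0, 0, -2, -30/7]
R4 ← R4 − (3/56)·R2: [0, 0, 4, 60/7]
R4 ← R4 + (2)·R3: [0, 0, 0, 0]
3 nonzero rows, so rank(T) = 3.
T has 4 columns; by rank–nullity, nullity = 4 − 3 = 1.

1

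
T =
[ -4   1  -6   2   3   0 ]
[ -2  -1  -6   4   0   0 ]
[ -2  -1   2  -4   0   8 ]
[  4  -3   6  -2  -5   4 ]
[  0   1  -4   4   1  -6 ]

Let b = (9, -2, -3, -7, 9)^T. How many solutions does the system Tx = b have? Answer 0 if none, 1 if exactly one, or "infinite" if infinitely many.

Row reduce the augmented matrix [T | b].
R2 ← R2 − (1/2)·R1: [0, -3/2, -3, 3, -3/2, 0, -13/2]
R3 ← R3 − (1/2)·R1: [0, -3/2, 5, -5, -3/2, 8, -15/2]
R4 ← R4 + R1: [0, -2, 0, 0, -2, 4, 2]
R3 ← R3 − R2: [0, 0, 8, -8, 0, 8, -1]
R4 ← R4 − (4/3)·R2: [0, 0, 4, -4, 0, 4, 32/3]
R5 ← R5 + (2/3)·R2: [0, 0, -6, 6, 0, -6, 14/3]
R4 ← R4 − (1/2)·R3: [0, 0, 0, 0, 0, 0, 67/6]
R5 ← R5 + (3/4)·R3: [0, 0, 0, 0, 0, 0, 47/12]
R5 ← R5 − (47/134)·R4: [0, 0, 0, 0, 0, 0, 0]
The echelon form has 4 nonzero rows; the last pivot sits in the augmented column, so rank(T) = 3 but rank([T|b]) = 4.
Since the ranks differ, the system is inconsistent.
It has no solutions.

0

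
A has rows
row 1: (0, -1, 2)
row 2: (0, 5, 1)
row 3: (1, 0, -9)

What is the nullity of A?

0

Row reduce to echelon form.
Swap R1 ↔ R3
R3 ← R3 + (1/5)·R2: [0, 0, 11/5]
3 nonzero rows, so rank(A) = 3.
A has 3 columns; by rank–nullity, nullity = 3 − 3 = 0.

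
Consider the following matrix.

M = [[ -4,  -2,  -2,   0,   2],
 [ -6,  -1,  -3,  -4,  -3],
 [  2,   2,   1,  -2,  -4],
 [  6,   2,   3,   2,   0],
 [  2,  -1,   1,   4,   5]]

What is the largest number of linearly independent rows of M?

Row reduce to echelon form.
R2 ← R2 − (3/2)·R1: [0, 2, 0, -4, -6]
R3 ← R3 + (1/2)·R1: [0, 1, 0, -2, -3]
R4 ← R4 + (3/2)·R1: [0, -1, 0, 2, 3]
R5 ← R5 + (1/2)·R1: [0, -2, 0, 4, 6]
R3 ← R3 − (1/2)·R2: [0, 0, 0, 0, 0]
R4 ← R4 + (1/2)·R2: [0, 0, 0, 0, 0]
R5 ← R5 + R2: [0, 0, 0, 0, 0]
Echelon form has 2 nonzero rows, so rank(M) = 2.
The rank gives the maximum number of linearly independent rows: 2.

2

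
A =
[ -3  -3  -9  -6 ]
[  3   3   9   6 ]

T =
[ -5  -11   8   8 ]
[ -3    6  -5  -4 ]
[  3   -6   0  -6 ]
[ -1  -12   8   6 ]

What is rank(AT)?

1

First compute AT:
[[  3, 141, -57,   6],
 [ -3, -141,  57,  -6]]
Now row reduce the product.
R2 ← R2 + R1: [0, 0, 0, 0]
1 nonzero row, so rank(AT) = 1.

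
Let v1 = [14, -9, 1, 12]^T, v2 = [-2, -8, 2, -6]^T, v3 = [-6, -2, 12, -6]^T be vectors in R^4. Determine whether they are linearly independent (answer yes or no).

yes

Form the matrix with these vectors as rows and row reduce.
R2 ← R2 + (1/7)·R1: [0, -65/7, 15/7, -30/7]
R3 ← R3 + (3/7)·R1: [0, -41/7, 87/7, -6/7]
R3 ← R3 − (41/65)·R2: [0, 0, 144/13, 24/13]
3 nonzero rows, so the 3 vectors span a space of dimension 3.
Since 3 = 3, the vectors are linearly independent.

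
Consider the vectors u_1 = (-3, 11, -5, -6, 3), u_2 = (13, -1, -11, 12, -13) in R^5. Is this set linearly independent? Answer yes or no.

yes

Form the matrix with these vectors as rows and row reduce.
R2 ← R2 + (13/3)·R1: [0, 140/3, -98/3, -14, 0]
2 nonzero rows, so the 2 vectors span a space of dimension 2.
Since 2 = 2, the vectors are linearly independent.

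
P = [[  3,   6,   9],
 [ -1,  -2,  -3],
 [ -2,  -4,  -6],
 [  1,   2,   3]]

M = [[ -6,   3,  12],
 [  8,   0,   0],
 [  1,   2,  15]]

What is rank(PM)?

First compute PM:
[[ 39,  27, 171],
 [-13,  -9, -57],
 [-26, -18, -114],
 [ 13,   9,  57]]
Now row reduce the product.
R2 ← R2 + (1/3)·R1: [0, 0, 0]
R3 ← R3 + (2/3)·R1: [0, 0, 0]
R4 ← R4 − (1/3)·R1: [0, 0, 0]
1 nonzero row, so rank(PM) = 1.

1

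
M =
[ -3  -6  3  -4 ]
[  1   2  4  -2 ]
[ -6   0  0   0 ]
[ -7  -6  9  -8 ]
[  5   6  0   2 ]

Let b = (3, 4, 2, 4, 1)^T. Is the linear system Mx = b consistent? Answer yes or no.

no

Row reduce the augmented matrix [M | b].
R2 ← R2 + (1/3)·R1: [0, 0, 5, -10/3, 5]
R3 ← R3 − (2)·R1: [0, 12, -6, 8, -4]
R4 ← R4 − (7/3)·R1: [0, 8, 2, 4/3, -3]
R5 ← R5 + (5/3)·R1: [0, -4, 5, -14/3, 6]
Swap R2 ↔ R3
R4 ← R4 − (2/3)·R2: [0, 0, 6, -4, -1/3]
R5 ← R5 + (1/3)·R2: [0, 0, 3, -2, 14/3]
R4 ← R4 − (6/5)·R3: [0, 0, 0, 0, -19/3]
R5 ← R5 − (3/5)·R3: [0, 0, 0, 0, 5/3]
R5 ← R5 + (5/19)·R4: [0, 0, 0, 0, 0]
The echelon form has 4 nonzero rows; the last pivot sits in the augmented column, so rank(M) = 3 but rank([M|b]) = 4.
Since the ranks differ, the system is inconsistent.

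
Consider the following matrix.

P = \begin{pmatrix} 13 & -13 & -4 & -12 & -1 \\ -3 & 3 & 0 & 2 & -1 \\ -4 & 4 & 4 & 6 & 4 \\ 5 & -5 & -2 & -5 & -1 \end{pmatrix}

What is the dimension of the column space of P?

2

Row reduce to echelon form.
R2 ← R2 + (3/13)·R1: [0, 0, -12/13, -10/13, -16/13]
R3 ← R3 + (4/13)·R1: [0, 0, 36/13, 30/13, 48/13]
R4 ← R4 − (5/13)·R1: [0, 0, -6/13, -5/13, -8/13]
R3 ← R3 + (3)·R2: [0, 0, 0, 0, 0]
R4 ← R4 − (1/2)·R2: [0, 0, 0, 0, 0]
Echelon form has 2 nonzero rows, so rank(P) = 2.
The column space has dimension equal to the rank: 2.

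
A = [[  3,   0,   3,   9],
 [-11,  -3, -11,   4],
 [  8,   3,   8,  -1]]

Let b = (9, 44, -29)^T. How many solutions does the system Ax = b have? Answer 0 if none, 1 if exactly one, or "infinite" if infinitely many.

Row reduce the augmented matrix [A | b].
R2 ← R2 + (11/3)·R1: [0, -3, 0, 37, 77]
R3 ← R3 − (8/3)·R1: [0, 3, 0, -25, -53]
R3 ← R3 + R2: [0, 0, 0, 12, 24]
The echelon form has 3 nonzero rows, and every pivot lies in the first 4 columns, so rank(A) = rank([A|b]) = 3.
The system is consistent.
rank = 3 < 4 unknowns, so there are infinitely many solutions.

infinite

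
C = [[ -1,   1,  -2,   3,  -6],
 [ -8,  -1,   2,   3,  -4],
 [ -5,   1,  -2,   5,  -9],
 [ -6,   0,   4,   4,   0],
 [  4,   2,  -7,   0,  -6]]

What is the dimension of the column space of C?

4

Row reduce to echelon form.
R2 ← R2 − (8)·R1: [0, -9, 18, -21, 44]
R3 ← R3 − (5)·R1: [0, -4, 8, -10, 21]
R4 ← R4 − (6)·R1: [0, -6, 16, -14, 36]
R5 ← R5 + (4)·R1: [0, 6, -15, 12, -30]
R3 ← R3 − (4/9)·R2: [0, 0, 0, -2/3, 13/9]
R4 ← R4 − (2/3)·R2: [0, 0, 4, 0, 20/3]
R5 ← R5 + (2/3)·R2: [0, 0, -3, -2, -2/3]
Swap R3 ↔ R4
R5 ← R5 + (3/4)·R3: [0, 0, 0, -2, 13/3]
R5 ← R5 − (3)·R4: [0, 0, 0, 0, 0]
Echelon form has 4 nonzero rows, so rank(C) = 4.
The column space has dimension equal to the rank: 4.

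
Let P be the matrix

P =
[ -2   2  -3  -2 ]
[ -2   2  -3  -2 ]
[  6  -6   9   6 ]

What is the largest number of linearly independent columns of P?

Row reduce to echelon form.
R2 ← R2 − R1: [0, 0, 0, 0]
R3 ← R3 + (3)·R1: [0, 0, 0, 0]
Echelon form has 1 nonzero row, so rank(P) = 1.
The rank gives the maximum number of linearly independent columns: 1.

1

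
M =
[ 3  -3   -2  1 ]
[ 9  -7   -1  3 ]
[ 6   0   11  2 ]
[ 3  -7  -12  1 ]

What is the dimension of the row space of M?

2

Row reduce to echelon form.
R2 ← R2 − (3)·R1: [0, 2, 5, 0]
R3 ← R3 − (2)·R1: [0, 6, 15, 0]
R4 ← R4 − R1: [0, -4, -10, 0]
R3 ← R3 − (3)·R2: [0, 0, 0, 0]
R4 ← R4 + (2)·R2: [0, 0, 0, 0]
Echelon form has 2 nonzero rows, so rank(M) = 2.
The row space has dimension equal to the rank: 2.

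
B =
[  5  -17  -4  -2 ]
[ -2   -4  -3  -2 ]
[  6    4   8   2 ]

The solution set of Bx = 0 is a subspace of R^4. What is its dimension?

1

Row reduce to echelon form.
R2 ← R2 + (2/5)·R1: [0, -54/5, -23/5, -14/5]
R3 ← R3 − (6/5)·R1: [0, 122/5, 64/5, 22/5]
R3 ← R3 + (61/27)·R2: [0, 0, 65/27, -52/27]
3 nonzero rows, so rank(B) = 3.
B has 4 columns; by rank–nullity, nullity = 4 − 3 = 1.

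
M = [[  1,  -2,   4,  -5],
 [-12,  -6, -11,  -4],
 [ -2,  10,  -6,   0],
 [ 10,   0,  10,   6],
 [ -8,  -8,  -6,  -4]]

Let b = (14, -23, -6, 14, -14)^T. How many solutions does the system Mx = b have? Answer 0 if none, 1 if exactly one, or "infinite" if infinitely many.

1

Row reduce the augmented matrix [M | b].
R2 ← R2 + (12)·R1: [0, -30, 37, -64, 145]
R3 ← R3 + (2)·R1: [0, 6, 2, -10, 22]
R4 ← R4 − (10)·R1: [0, 20, -30, 56, -126]
R5 ← R5 + (8)·R1: [0, -24, 26, -44, 98]
R3 ← R3 + (1/5)·R2: [0, 0, 47/5, -114/5, 51]
R4 ← R4 + (2/3)·R2: [0, 0, -16/3, 40/3, -88/3]
R5 ← R5 − (4/5)·R2: [0, 0, -18/5, 36/5, -18]
R4 ← R4 + (80/141)·R3: [0, 0, 0, 56/141, -56/141]
R5 ← R5 + (18/47)·R3: [0, 0, 0, -72/47, 72/47]
R5 ← R5 + (27/7)·R4: [0, 0, 0, 0, 0]
The echelon form has 4 nonzero rows, and every pivot lies in the first 4 columns, so rank(M) = rank([M|b]) = 4.
The system is consistent.
rank = 4 = number of unknowns, so the solution is unique.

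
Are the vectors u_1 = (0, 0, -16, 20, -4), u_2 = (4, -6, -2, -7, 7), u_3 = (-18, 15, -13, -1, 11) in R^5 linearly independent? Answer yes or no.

yes

Form the matrix with these vectors as rows and row reduce.
Swap R1 ↔ R2
R3 ← R3 + (9/2)·R1: [0, -12, -22, -65/2, 85/2]
Swap R2 ↔ R3
3 nonzero rows, so the 3 vectors span a space of dimension 3.
Since 3 = 3, the vectors are linearly independent.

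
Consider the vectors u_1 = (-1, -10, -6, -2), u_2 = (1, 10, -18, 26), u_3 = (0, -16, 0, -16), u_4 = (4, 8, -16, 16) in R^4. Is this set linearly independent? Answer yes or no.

no

Form the matrix with these vectors as rows and row reduce.
R2 ← R2 + R1: [0, 0, -24, 24]
R4 ← R4 + (4)·R1: [0, -32, -40, 8]
Swap R2 ↔ R3
R4 ← R4 − (2)·R2: [0, 0, -40, 40]
R4 ← R4 − (5/3)·R3: [0, 0, 0, 0]
3 nonzero rows, so the 4 vectors span a space of dimension 3.
Since 3 < 4, the vectors are linearly dependent.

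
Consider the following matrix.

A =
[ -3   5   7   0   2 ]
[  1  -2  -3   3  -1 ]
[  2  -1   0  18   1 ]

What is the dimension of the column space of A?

3

Row reduce to echelon form.
R2 ← R2 + (1/3)·R1: [0, -1/3, -2/3, 3, -1/3]
R3 ← R3 + (2/3)·R1: [0, 7/3, 14/3, 18, 7/3]
R3 ← R3 + (7)·R2: [0, 0, 0, 39, 0]
Echelon form has 3 nonzero rows, so rank(A) = 3.
The column space has dimension equal to the rank: 3.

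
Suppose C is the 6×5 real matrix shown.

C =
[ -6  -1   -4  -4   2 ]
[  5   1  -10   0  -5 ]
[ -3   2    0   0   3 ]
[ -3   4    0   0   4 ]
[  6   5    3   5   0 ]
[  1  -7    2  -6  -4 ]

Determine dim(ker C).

Row reduce to echelon form.
R2 ← R2 + (5/6)·R1: [0, 1/6, -40/3, -10/3, -10/3]
R3 ← R3 − (1/2)·R1: [0, 5/2, 2, 2, 2]
R4 ← R4 − (1/2)·R1: [0, 9/2, 2, 2, 3]
R5 ← R5 + R1: [0, 4, -1, 1, 2]
R6 ← R6 + (1/6)·R1: [0, -43/6, 4/3, -20/3, -11/3]
R3 ← R3 − (15)·R2: [0, 0, 202, 52, 52]
R4 ← R4 − (27)·R2: [0, 0, 362, 92, 93]
R5 ← R5 − (24)·R2: [0, 0, 319, 81, 82]
R6 ← R6 + (43)·R2: [0, 0, -572, -150, -147]
R4 ← R4 − (181/101)·R3: [0, 0, 0, -120/101, -19/101]
R5 ← R5 − (319/202)·R3: [0, 0, 0, -113/101, -12/101]
R6 ← R6 + (286/101)·R3: [0, 0, 0, -278/101, 25/101]
R5 ← R5 − (113/120)·R4: [0, 0, 0, 0, 7/120]
R6 ← R6 − (139/60)·R4: [0, 0, 0, 0, 41/60]
R6 ← R6 − (82/7)·R5: [0, 0, 0, 0, 0]
5 nonzero rows, so rank(C) = 5.
C has 5 columns; by rank–nullity, nullity = 5 − 5 = 0.

0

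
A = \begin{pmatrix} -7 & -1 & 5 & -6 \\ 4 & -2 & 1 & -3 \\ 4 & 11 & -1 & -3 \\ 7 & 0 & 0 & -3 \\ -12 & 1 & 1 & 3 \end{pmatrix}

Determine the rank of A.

3

Row reduce to echelon form.
R2 ← R2 + (4/7)·R1: [0, -18/7, 27/7, -45/7]
R3 ← R3 + (4/7)·R1: [0, 73/7, 13/7, -45/7]
R4 ← R4 + R1: [0, -1, 5, -9]
R5 ← R5 − (12/7)·R1: [0, 19/7, -53/7, 93/7]
R3 ← R3 + (73/18)·R2: [0, 0, 35/2, -65/2]
R4 ← R4 − (7/18)·R2: [0, 0, 7/2, -13/2]
R5 ← R5 + (19/18)·R2: [0, 0, -7/2, 13/2]
R4 ← R4 − (1/5)·R3: [0, 0, 0, 0]
R5 ← R5 + (1/5)·R3: [0, 0, 0, 0]
Echelon form has 3 nonzero rows, so rank(A) = 3.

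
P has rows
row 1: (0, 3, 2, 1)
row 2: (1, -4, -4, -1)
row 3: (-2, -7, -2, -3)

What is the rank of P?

2

Row reduce to echelon form.
Swap R1 ↔ R2
R3 ← R3 + (2)·R1: [0, -15, -10, -5]
R3 ← R3 + (5)·R2: [0, 0, 0, 0]
Echelon form has 2 nonzero rows, so rank(P) = 2.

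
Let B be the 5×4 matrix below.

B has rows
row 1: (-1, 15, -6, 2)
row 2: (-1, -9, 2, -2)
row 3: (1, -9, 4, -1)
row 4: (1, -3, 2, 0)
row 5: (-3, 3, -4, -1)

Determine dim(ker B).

Row reduce to echelon form.
R2 ← R2 − R1: [0, -24, 8, -4]
R3 ← R3 + R1: [0, 6, -2, 1]
R4 ← R4 + R1: [0, 12, -4, 2]
R5 ← R5 − (3)·R1: [0, -42, 14, -7]
R3 ← R3 + (1/4)·R2: [0, 0, 0, 0]
R4 ← R4 + (1/2)·R2: [0, 0, 0, 0]
R5 ← R5 − (7/4)·R2: [0, 0, 0, 0]
2 nonzero rows, so rank(B) = 2.
B has 4 columns; by rank–nullity, nullity = 4 − 2 = 2.

2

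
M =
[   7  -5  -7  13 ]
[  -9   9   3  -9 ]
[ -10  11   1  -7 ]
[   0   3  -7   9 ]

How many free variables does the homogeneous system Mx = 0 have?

2

Row reduce to echelon form.
R2 ← R2 + (9/7)·R1: [0, 18/7, -6, 54/7]
R3 ← R3 + (10/7)·R1: [0, 27/7, -9, 81/7]
R3 ← R3 − (3/2)·R2: [0, 0, 0, 0]
R4 ← R4 − (7/6)·R2: [0, 0, 0, 0]
2 nonzero rows, so rank(M) = 2.
M has 4 columns; by rank–nullity, nullity = 4 − 2 = 2.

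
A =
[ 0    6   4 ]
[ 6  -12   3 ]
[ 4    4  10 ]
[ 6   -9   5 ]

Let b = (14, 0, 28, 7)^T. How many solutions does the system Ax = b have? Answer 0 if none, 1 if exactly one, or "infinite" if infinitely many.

infinite

Row reduce the augmented matrix [A | b].
Swap R1 ↔ R2
R3 ← R3 − (2/3)·R1: [0, 12, 8, 28]
R4 ← R4 − R1: [0, 3, 2, 7]
R3 ← R3 − (2)·R2: [0, 0, 0, 0]
R4 ← R4 − (1/2)·R2: [0, 0, 0, 0]
The echelon form has 2 nonzero rows, and every pivot lies in the first 3 columns, so rank(A) = rank([A|b]) = 2.
The system is consistent.
rank = 2 < 3 unknowns, so there are infinitely many solutions.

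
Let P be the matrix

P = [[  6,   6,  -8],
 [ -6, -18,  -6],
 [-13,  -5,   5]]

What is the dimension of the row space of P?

3

Row reduce to echelon form.
R2 ← R2 + R1: [0, -12, -14]
R3 ← R3 + (13/6)·R1: [0, 8, -37/3]
R3 ← R3 + (2/3)·R2: [0, 0, -65/3]
Echelon form has 3 nonzero rows, so rank(P) = 3.
The row space has dimension equal to the rank: 3.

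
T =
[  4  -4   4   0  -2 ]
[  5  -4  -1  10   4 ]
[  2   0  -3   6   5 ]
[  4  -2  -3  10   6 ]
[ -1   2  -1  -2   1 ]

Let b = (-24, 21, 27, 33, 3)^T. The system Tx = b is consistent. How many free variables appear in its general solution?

Row reduce the augmented matrix [T | b].
R2 ← R2 − (5/4)·R1: [0, 1, -6, 10, 13/2, 51]
R3 ← R3 − (1/2)·R1: [0, 2, -5, 6, 6, 39]
R4 ← R4 − R1: [0, 2, -7, 10, 8, 57]
R5 ← R5 + (1/4)·R1: [0, 1, 0, -2, 1/2, -3]
R3 ← R3 − (2)·R2: [0, 0, 7, -14, -7, -63]
R4 ← R4 − (2)·R2: [0, 0, 5, -10, -5, -45]
R5 ← R5 − R2: [0, 0, 6, -12, -6, -54]
R4 ← R4 − (5/7)·R3: [0, 0, 0, 0, 0, 0]
R5 ← R5 − (6/7)·R3: [0, 0, 0, 0, 0, 0]
The echelon form has 3 nonzero rows, and every pivot lies in the first 5 columns, so rank(T) = rank([T|b]) = 3.
The system is consistent.
Free variables = (unknowns) − (rank) = 5 − 3 = 2.

2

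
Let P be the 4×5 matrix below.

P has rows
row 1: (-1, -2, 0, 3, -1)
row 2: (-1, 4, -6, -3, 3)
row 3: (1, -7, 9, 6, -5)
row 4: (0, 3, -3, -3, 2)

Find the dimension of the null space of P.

3

Row reduce to echelon form.
R2 ← R2 − R1: [0, 6, -6, -6, 4]
R3 ← R3 + R1: [0, -9, 9, 9, -6]
R3 ← R3 + (3/2)·R2: [0, 0, 0, 0, 0]
R4 ← R4 − (1/2)·R2: [0, 0, 0, 0, 0]
2 nonzero rows, so rank(P) = 2.
P has 5 columns; by rank–nullity, nullity = 5 − 2 = 3.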